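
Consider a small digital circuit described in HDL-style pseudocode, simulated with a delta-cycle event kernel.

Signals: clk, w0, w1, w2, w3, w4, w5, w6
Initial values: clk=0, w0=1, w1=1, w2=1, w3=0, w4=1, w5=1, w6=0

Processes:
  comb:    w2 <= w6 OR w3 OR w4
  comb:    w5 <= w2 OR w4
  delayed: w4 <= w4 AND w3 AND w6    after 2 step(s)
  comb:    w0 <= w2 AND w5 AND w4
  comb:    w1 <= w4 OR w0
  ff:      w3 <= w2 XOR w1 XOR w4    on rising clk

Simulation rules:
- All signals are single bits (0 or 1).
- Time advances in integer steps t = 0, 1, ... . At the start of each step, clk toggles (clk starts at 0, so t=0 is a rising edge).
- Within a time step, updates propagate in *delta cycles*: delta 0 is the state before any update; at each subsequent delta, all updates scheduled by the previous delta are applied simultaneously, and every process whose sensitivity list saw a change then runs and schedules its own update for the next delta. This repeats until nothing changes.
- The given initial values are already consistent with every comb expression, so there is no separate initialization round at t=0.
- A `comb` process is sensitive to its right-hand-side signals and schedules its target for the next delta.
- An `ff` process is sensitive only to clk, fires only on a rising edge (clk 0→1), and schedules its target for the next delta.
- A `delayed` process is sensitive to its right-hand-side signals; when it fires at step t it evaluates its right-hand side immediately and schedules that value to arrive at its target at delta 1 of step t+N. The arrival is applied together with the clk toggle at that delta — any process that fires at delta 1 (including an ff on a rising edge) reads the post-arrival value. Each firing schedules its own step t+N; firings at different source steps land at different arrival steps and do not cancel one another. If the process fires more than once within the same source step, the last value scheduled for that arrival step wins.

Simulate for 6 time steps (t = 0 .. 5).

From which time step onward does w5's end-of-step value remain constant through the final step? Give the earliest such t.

2

[bits: w4,w2,w1,w6,w3,w0,w5,clk]
t=0: Δ0=11100110 Δ1=11100111 Δ2=11101111 | 2Δ
t=1: Δ0=11101111 Δ1=11101110 | 1Δ
t=2: Δ0=11101110 Δ1=01101111 Δ2=01100011 Δ3=00000011 Δ4=00000001 | 4Δ
t=3: Δ0=00000001 Δ1=00000000 | 1Δ
t=4: Δ0=00000000 Δ1=00000001 | 1Δ
t=5: Δ0=00000001 Δ1=00000000 | 1Δ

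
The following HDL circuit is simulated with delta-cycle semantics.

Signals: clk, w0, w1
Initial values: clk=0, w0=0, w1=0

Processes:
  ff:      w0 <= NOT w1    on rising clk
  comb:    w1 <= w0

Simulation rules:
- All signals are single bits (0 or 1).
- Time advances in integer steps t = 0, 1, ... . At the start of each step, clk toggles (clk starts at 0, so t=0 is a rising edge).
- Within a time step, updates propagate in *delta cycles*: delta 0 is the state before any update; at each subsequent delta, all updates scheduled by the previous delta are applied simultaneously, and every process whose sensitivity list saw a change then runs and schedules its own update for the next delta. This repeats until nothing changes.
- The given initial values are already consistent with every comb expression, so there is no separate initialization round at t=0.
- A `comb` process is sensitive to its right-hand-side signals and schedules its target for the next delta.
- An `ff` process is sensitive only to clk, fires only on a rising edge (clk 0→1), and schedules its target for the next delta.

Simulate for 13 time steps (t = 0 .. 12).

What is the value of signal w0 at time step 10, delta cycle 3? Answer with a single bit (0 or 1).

0

t=0 Δ0: w1=0 w0=0 clk=0
  Δ1: clk:0→1
  Δ2: w0:0→1
  Δ3: w1:0→1
  (3Δ to stable)
t=1 Δ0: w1=1 w0=1 clk=1
  Δ1: clk:1→0
  (1Δ to stable)
t=2 Δ0: w1=1 w0=1 clk=0
  Δ1: clk:0→1
  Δ2: w0:1→0
  Δ3: w1:1→0
  (3Δ to stable)
t=3 Δ0: w1=0 w0=0 clk=1
  Δ1: clk:1→0
  (1Δ to stable)
t=4 Δ0: w1=0 w0=0 clk=0
  Δ1: clk:0→1
  Δ2: w0:0→1
  Δ3: w1:0→1
  (3Δ to stable)
t=5 Δ0: w1=1 w0=1 clk=1
  Δ1: clk:1→0
  (1Δ to stable)
t=6 Δ0: w1=1 w0=1 clk=0
  Δ1: clk:0→1
  Δ2: w0:1→0
  Δ3: w1:1→0
  (3Δ to stable)
t=7 Δ0: w1=0 w0=0 clk=1
  Δ1: clk:1→0
  (1Δ to stable)
t=8 Δ0: w1=0 w0=0 clk=0
  Δ1: clk:0→1
  Δ2: w0:0→1
  Δ3: w1:0→1
  (3Δ to stable)
t=9 Δ0: w1=1 w0=1 clk=1
  Δ1: clk:1→0
  (1Δ to stable)
t=10 Δ0: w1=1 w0=1 clk=0
  Δ1: clk:0→1
  Δ2: w0:1→0
  Δ3: w1:1→0
  (3Δ to stable)
t=11 Δ0: w1=0 w0=0 clk=1
  Δ1: clk:1→0
  (1Δ to stable)
t=12 Δ0: w1=0 w0=0 clk=0
  Δ1: clk:0→1
  Δ2: w0:0→1
  Δ3: w1:0→1
  (3Δ to stable)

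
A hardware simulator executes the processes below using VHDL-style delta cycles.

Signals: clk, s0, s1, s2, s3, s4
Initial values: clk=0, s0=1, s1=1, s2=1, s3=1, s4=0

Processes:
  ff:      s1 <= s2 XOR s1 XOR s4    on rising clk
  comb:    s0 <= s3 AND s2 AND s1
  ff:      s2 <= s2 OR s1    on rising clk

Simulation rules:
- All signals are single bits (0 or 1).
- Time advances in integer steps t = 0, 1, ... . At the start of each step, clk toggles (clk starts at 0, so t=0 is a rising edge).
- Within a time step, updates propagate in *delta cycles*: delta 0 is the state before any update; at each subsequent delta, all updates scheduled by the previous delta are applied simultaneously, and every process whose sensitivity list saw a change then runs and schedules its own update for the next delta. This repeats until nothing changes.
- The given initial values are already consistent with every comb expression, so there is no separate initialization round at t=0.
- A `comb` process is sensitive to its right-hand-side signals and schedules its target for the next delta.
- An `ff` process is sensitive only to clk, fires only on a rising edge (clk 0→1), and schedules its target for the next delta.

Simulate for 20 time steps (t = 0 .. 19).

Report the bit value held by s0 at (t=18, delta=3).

[bits: s1,s2,s3,clk,s0,s4]
t=0: Δ0=111010 Δ1=111110 Δ2=011110 Δ3=011100 | 3Δ
t=1: Δ0=011100 Δ1=011000 | 1Δ
t=2: Δ0=011000 Δ1=011100 Δ2=111100 Δ3=111110 | 3Δ
t=3: Δ0=111110 Δ1=111010 | 1Δ
t=4: Δ0=111010 Δ1=111110 Δ2=011110 Δ3=011100 | 3Δ
t=5: Δ0=011100 Δ1=011000 | 1Δ
t=6: Δ0=011000 Δ1=011100 Δ2=111100 Δ3=111110 | 3Δ
t=7: Δ0=111110 Δ1=111010 | 1Δ
t=8: Δ0=111010 Δ1=111110 Δ2=011110 Δ3=011100 | 3Δ
t=9: Δ0=011100 Δ1=011000 | 1Δ
t=10: Δ0=011000 Δ1=011100 Δ2=111100 Δ3=111110 | 3Δ
t=11: Δ0=111110 Δ1=111010 | 1Δ
t=12: Δ0=111010 Δ1=111110 Δ2=011110 Δ3=011100 | 3Δ
t=13: Δ0=011100 Δ1=011000 | 1Δ
t=14: Δ0=011000 Δ1=011100 Δ2=111100 Δ3=111110 | 3Δ
t=15: Δ0=111110 Δ1=111010 | 1Δ
t=16: Δ0=111010 Δ1=111110 Δ2=011110 Δ3=011100 | 3Δ
t=17: Δ0=011100 Δ1=011000 | 1Δ
t=18: Δ0=011000 Δ1=011100 Δ2=111100 Δ3=111110 | 3Δ
t=19: Δ0=111110 Δ1=111010 | 1Δ

1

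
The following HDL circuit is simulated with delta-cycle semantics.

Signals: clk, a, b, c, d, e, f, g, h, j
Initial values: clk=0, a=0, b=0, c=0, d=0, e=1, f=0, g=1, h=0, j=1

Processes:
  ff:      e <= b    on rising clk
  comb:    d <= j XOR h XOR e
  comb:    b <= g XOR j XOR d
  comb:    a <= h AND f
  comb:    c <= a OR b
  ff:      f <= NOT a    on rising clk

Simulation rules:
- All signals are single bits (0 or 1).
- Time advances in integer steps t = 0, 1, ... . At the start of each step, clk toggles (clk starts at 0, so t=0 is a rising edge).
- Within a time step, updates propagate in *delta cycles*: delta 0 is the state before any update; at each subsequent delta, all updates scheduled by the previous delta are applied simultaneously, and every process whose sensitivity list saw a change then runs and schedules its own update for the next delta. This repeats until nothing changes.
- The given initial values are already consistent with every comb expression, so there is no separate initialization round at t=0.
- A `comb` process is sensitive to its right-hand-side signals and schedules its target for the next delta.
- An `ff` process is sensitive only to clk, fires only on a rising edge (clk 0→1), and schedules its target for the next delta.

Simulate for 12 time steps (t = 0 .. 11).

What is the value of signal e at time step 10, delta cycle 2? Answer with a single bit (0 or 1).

1

[bits: h,j,clk,f,d,e,g,a,c,b]
t=0: Δ0=0100011000 Δ1=0110011000 Δ2=0111001000 Δ3=0111101000 Δ4=0111101001 Δ5=0111101011 | 5Δ
t=1: Δ0=0111101011 Δ1=0101101011 | 1Δ
t=2: Δ0=0101101011 Δ1=0111101011 Δ2=0111111011 Δ3=0111011011 Δ4=0111011010 Δ5=0111011000 | 5Δ
t=3: Δ0=0111011000 Δ1=0101011000 | 1Δ
t=4: Δ0=0101011000 Δ1=0111011000 Δ2=0111001000 Δ3=0111101000 Δ4=0111101001 Δ5=0111101011 | 5Δ
t=5: Δ0=0111101011 Δ1=0101101011 | 1Δ
t=6: Δ0=0101101011 Δ1=0111101011 Δ2=0111111011 Δ3=0111011011 Δ4=0111011010 Δ5=0111011000 | 5Δ
t=7: Δ0=0111011000 Δ1=0101011000 | 1Δ
t=8: Δ0=0101011000 Δ1=0111011000 Δ2=0111001000 Δ3=0111101000 Δ4=0111101001 Δ5=0111101011 | 5Δ
t=9: Δ0=0111101011 Δ1=0101101011 | 1Δ
t=10: Δ0=0101101011 Δ1=0111101011 Δ2=0111111011 Δ3=0111011011 Δ4=0111011010 Δ5=0111011000 | 5Δ
t=11: Δ0=0111011000 Δ1=0101011000 | 1Δ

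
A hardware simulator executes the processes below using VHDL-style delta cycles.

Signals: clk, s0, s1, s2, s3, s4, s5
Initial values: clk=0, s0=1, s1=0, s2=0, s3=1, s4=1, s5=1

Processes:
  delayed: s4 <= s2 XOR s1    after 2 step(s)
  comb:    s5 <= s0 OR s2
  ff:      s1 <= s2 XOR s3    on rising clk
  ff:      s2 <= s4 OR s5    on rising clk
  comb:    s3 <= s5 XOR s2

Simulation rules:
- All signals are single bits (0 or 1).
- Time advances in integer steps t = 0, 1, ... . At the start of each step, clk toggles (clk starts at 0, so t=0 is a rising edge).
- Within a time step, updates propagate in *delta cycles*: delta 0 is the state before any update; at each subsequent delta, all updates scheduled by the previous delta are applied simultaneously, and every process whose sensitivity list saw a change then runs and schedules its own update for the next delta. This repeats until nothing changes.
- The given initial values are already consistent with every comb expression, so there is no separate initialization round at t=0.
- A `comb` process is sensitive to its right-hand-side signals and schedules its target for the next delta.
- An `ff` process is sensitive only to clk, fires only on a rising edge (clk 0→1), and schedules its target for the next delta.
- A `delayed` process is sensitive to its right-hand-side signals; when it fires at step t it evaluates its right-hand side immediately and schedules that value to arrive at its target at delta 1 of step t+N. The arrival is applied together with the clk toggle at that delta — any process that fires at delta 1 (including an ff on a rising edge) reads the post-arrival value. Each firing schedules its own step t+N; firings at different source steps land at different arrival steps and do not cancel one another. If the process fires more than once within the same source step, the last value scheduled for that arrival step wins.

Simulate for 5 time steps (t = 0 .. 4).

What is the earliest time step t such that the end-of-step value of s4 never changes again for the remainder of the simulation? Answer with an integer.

t=0 Δ0: s5=1 s4=1 s1=0 clk=0 s3=1 s2=0 s0=1
  Δ1: clk:0→1
  Δ2: s1:0→1, s2:0→1
  Δ3: s3:1→0
  (3Δ to stable)
t=1 Δ0: s5=1 s4=1 s1=1 clk=1 s3=0 s2=1 s0=1
  Δ1: clk:1→0
  (1Δ to stable)
t=2 Δ0: s5=1 s4=1 s1=1 clk=0 s3=0 s2=1 s0=1
  Δ1: s4:1→0, clk:0→1
  (1Δ to stable)
t=3 Δ0: s5=1 s4=0 s1=1 clk=1 s3=0 s2=1 s0=1
  Δ1: clk:1→0
  (1Δ to stable)
t=4 Δ0: s5=1 s4=0 s1=1 clk=0 s3=0 s2=1 s0=1
  Δ1: clk:0→1
  (1Δ to stable)

2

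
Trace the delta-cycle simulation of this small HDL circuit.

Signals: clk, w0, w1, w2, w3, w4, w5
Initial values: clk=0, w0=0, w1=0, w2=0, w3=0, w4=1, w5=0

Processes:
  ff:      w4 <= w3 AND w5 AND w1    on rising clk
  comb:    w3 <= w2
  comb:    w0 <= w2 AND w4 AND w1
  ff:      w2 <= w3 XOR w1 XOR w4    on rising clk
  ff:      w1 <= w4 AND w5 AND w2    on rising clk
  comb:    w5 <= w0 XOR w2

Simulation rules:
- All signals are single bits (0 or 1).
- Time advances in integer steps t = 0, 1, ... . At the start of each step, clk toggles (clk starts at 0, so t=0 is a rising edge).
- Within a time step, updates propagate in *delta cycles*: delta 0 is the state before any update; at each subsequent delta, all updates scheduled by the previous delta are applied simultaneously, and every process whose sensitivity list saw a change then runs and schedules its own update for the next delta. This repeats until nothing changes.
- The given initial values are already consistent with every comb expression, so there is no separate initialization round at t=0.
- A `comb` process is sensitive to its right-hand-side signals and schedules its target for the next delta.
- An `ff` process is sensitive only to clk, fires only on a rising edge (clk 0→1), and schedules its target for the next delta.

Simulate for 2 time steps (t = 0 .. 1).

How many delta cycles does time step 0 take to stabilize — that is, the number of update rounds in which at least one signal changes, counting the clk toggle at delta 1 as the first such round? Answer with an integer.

3

[bits: w2,w1,w5,w0,clk,w3,w4]
t=0: Δ0=0000001 Δ1=0000101 Δ2=1000100 Δ3=1010110 | 3Δ
t=1: Δ0=1010110 Δ1=1010010 | 1Δ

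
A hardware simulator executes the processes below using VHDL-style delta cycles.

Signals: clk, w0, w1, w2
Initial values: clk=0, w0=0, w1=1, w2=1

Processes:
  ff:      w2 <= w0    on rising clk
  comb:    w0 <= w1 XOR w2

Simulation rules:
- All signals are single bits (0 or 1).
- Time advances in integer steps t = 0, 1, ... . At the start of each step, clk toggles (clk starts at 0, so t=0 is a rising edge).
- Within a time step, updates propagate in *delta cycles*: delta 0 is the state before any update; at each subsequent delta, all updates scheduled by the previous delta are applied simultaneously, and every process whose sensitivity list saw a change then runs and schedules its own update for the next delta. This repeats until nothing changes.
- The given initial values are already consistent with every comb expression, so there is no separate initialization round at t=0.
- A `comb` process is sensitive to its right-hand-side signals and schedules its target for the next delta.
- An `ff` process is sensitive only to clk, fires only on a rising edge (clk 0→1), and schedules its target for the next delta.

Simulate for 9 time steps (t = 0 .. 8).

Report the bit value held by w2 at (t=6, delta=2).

1

t0.Δ0 w1=1 w2=1 w0=0 clk=0
t0.Δ1 w1=1 w2=1 w0=0 clk=1
t0.Δ2 w1=1 w2=0 w0=0 clk=1
t0.Δ3 w1=1 w2=0 w0=1 clk=1
t1.Δ0 w1=1 w2=0 w0=1 clk=1
t1.Δ1 w1=1 w2=0 w0=1 clk=0
t2.Δ0 w1=1 w2=0 w0=1 clk=0
t2.Δ1 w1=1 w2=0 w0=1 clk=1
t2.Δ2 w1=1 w2=1 w0=1 clk=1
t2.Δ3 w1=1 w2=1 w0=0 clk=1
t3.Δ0 w1=1 w2=1 w0=0 clk=1
t3.Δ1 w1=1 w2=1 w0=0 clk=0
t4.Δ0 w1=1 w2=1 w0=0 clk=0
t4.Δ1 w1=1 w2=1 w0=0 clk=1
t4.Δ2 w1=1 w2=0 w0=0 clk=1
t4.Δ3 w1=1 w2=0 w0=1 clk=1
t5.Δ0 w1=1 w2=0 w0=1 clk=1
t5.Δ1 w1=1 w2=0 w0=1 clk=0
t6.Δ0 w1=1 w2=0 w0=1 clk=0
t6.Δ1 w1=1 w2=0 w0=1 clk=1
t6.Δ2 w1=1 w2=1 w0=1 clk=1
t6.Δ3 w1=1 w2=1 w0=0 clk=1
t7.Δ0 w1=1 w2=1 w0=0 clk=1
t7.Δ1 w1=1 w2=1 w0=0 clk=0
t8.Δ0 w1=1 w2=1 w0=0 clk=0
t8.Δ1 w1=1 w2=1 w0=0 clk=1
t8.Δ2 w1=1 w2=0 w0=0 clk=1
t8.Δ3 w1=1 w2=0 w0=1 clk=1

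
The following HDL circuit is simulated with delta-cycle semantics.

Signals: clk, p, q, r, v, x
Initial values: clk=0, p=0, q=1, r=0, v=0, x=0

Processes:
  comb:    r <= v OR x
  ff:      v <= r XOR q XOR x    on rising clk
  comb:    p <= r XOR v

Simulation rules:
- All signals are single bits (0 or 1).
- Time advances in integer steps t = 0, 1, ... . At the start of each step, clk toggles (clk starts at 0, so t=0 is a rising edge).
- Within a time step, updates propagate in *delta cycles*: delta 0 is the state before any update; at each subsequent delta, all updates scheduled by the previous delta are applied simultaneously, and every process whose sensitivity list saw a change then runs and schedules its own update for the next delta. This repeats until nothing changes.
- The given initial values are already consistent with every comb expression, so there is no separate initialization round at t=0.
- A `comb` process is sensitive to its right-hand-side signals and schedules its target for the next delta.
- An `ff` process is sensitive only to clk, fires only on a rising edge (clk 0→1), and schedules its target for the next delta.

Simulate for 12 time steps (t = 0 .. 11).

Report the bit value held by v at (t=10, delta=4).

t=0 Δ0: r=0 x=0 v=0 p=0 q=1 clk=0
  Δ1: clk:0→1
  Δ2: v:0→1
  Δ3: r:0→1, p:0→1
  Δ4: p:1→0
  (4Δ to stable)
t=1 Δ0: r=1 x=0 v=1 p=0 q=1 clk=1
  Δ1: clk:1→0
  (1Δ to stable)
t=2 Δ0: r=1 x=0 v=1 p=0 q=1 clk=0
  Δ1: clk:0→1
  Δ2: v:1→0
  Δ3: r:1→0, p:0→1
  Δ4: p:1→0
  (4Δ to stable)
t=3 Δ0: r=0 x=0 v=0 p=0 q=1 clk=1
  Δ1: clk:1→0
  (1Δ to stable)
t=4 Δ0: r=0 x=0 v=0 p=0 q=1 clk=0
  Δ1: clk:0→1
  Δ2: v:0→1
  Δ3: r:0→1, p:0→1
  Δ4: p:1→0
  (4Δ to stable)
t=5 Δ0: r=1 x=0 v=1 p=0 q=1 clk=1
  Δ1: clk:1→0
  (1Δ to stable)
t=6 Δ0: r=1 x=0 v=1 p=0 q=1 clk=0
  Δ1: clk:0→1
  Δ2: v:1→0
  Δ3: r:1→0, p:0→1
  Δ4: p:1→0
  (4Δ to stable)
t=7 Δ0: r=0 x=0 v=0 p=0 q=1 clk=1
  Δ1: clk:1→0
  (1Δ to stable)
t=8 Δ0: r=0 x=0 v=0 p=0 q=1 clk=0
  Δ1: clk:0→1
  Δ2: v:0→1
  Δ3: r:0→1, p:0→1
  Δ4: p:1→0
  (4Δ to stable)
t=9 Δ0: r=1 x=0 v=1 p=0 q=1 clk=1
  Δ1: clk:1→0
  (1Δ to stable)
t=10 Δ0: r=1 x=0 v=1 p=0 q=1 clk=0
  Δ1: clk:0→1
  Δ2: v:1→0
  Δ3: r:1→0, p:0→1
  Δ4: p:1→0
  (4Δ to stable)
t=11 Δ0: r=0 x=0 v=0 p=0 q=1 clk=1
  Δ1: clk:1→0
  (1Δ to stable)

0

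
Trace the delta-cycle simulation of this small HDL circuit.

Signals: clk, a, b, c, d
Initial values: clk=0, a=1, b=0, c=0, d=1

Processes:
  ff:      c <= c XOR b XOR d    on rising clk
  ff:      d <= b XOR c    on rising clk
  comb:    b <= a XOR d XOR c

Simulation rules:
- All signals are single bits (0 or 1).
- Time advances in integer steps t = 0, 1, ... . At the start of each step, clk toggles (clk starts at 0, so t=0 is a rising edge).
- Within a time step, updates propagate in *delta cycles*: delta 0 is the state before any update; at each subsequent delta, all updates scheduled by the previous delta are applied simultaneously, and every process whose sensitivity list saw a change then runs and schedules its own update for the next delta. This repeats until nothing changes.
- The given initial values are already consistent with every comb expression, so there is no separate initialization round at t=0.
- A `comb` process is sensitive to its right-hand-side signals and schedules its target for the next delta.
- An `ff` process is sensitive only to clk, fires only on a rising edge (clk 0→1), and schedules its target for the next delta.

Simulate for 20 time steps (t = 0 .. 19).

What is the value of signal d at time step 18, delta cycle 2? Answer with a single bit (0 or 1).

1

t0.Δ0 b=0 clk=0 c=0 d=1 a=1
t0.Δ1 b=0 clk=1 c=0 d=1 a=1
t0.Δ2 b=0 clk=1 c=1 d=0 a=1
t1.Δ0 b=0 clk=1 c=1 d=0 a=1
t1.Δ1 b=0 clk=0 c=1 d=0 a=1
t2.Δ0 b=0 clk=0 c=1 d=0 a=1
t2.Δ1 b=0 clk=1 c=1 d=0 a=1
t2.Δ2 b=0 clk=1 c=1 d=1 a=1
t2.Δ3 b=1 clk=1 c=1 d=1 a=1
t3.Δ0 b=1 clk=1 c=1 d=1 a=1
t3.Δ1 b=1 clk=0 c=1 d=1 a=1
t4.Δ0 b=1 clk=0 c=1 d=1 a=1
t4.Δ1 b=1 clk=1 c=1 d=1 a=1
t4.Δ2 b=1 clk=1 c=1 d=0 a=1
t4.Δ3 b=0 clk=1 c=1 d=0 a=1
t5.Δ0 b=0 clk=1 c=1 d=0 a=1
t5.Δ1 b=0 clk=0 c=1 d=0 a=1
t6.Δ0 b=0 clk=0 c=1 d=0 a=1
t6.Δ1 b=0 clk=1 c=1 d=0 a=1
t6.Δ2 b=0 clk=1 c=1 d=1 a=1
t6.Δ3 b=1 clk=1 c=1 d=1 a=1
t7.Δ0 b=1 clk=1 c=1 d=1 a=1
t7.Δ1 b=1 clk=0 c=1 d=1 a=1
t8.Δ0 b=1 clk=0 c=1 d=1 a=1
t8.Δ1 b=1 clk=1 c=1 d=1 a=1
t8.Δ2 b=1 clk=1 c=1 d=0 a=1
t8.Δ3 b=0 clk=1 c=1 d=0 a=1
t9.Δ0 b=0 clk=1 c=1 d=0 a=1
t9.Δ1 b=0 clk=0 c=1 d=0 a=1
t10.Δ0 b=0 clk=0 c=1 d=0 a=1
t10.Δ1 b=0 clk=1 c=1 d=0 a=1
t10.Δ2 b=0 clk=1 c=1 d=1 a=1
t10.Δ3 b=1 clk=1 c=1 d=1 a=1
t11.Δ0 b=1 clk=1 c=1 d=1 a=1
t11.Δ1 b=1 clk=0 c=1 d=1 a=1
t12.Δ0 b=1 clk=0 c=1 d=1 a=1
t12.Δ1 b=1 clk=1 c=1 d=1 a=1
t12.Δ2 b=1 clk=1 c=1 d=0 a=1
t12.Δ3 b=0 clk=1 c=1 d=0 a=1
t13.Δ0 b=0 clk=1 c=1 d=0 a=1
t13.Δ1 b=0 clk=0 c=1 d=0 a=1
t14.Δ0 b=0 clk=0 c=1 d=0 a=1
t14.Δ1 b=0 clk=1 c=1 d=0 a=1
t14.Δ2 b=0 clk=1 c=1 d=1 a=1
t14.Δ3 b=1 clk=1 c=1 d=1 a=1
t15.Δ0 b=1 clk=1 c=1 d=1 a=1
t15.Δ1 b=1 clk=0 c=1 d=1 a=1
t16.Δ0 b=1 clk=0 c=1 d=1 a=1
t16.Δ1 b=1 clk=1 c=1 d=1 a=1
t16.Δ2 b=1 clk=1 c=1 d=0 a=1
t16.Δ3 b=0 clk=1 c=1 d=0 a=1
t17.Δ0 b=0 clk=1 c=1 d=0 a=1
t17.Δ1 b=0 clk=0 c=1 d=0 a=1
t18.Δ0 b=0 clk=0 c=1 d=0 a=1
t18.Δ1 b=0 clk=1 c=1 d=0 a=1
t18.Δ2 b=0 clk=1 c=1 d=1 a=1
t18.Δ3 b=1 clk=1 c=1 d=1 a=1
t19.Δ0 b=1 clk=1 c=1 d=1 a=1
t19.Δ1 b=1 clk=0 c=1 d=1 a=1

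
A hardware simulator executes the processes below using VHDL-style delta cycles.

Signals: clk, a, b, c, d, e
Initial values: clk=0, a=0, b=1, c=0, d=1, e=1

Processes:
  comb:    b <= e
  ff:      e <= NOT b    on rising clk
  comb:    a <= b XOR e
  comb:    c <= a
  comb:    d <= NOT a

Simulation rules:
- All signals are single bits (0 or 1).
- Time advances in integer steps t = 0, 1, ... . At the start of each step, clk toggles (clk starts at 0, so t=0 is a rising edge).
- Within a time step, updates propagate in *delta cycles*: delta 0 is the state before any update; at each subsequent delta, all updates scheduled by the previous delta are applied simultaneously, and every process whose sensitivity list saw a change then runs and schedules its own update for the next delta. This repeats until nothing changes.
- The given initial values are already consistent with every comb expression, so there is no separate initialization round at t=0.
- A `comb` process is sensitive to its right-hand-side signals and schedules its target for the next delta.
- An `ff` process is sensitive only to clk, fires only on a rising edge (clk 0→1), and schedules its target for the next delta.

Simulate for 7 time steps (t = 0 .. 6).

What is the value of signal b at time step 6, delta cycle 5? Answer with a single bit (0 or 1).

1

[bits: a,e,clk,b,c,d]
t=0: Δ0=010101 Δ1=011101 Δ2=001101 Δ3=101001 Δ4=001010 Δ5=001001 | 5Δ
t=1: Δ0=001001 Δ1=000001 | 1Δ
t=2: Δ0=000001 Δ1=001001 Δ2=011001 Δ3=111101 Δ4=011110 Δ5=011101 | 5Δ
t=3: Δ0=011101 Δ1=010101 | 1Δ
t=4: Δ0=010101 Δ1=011101 Δ2=001101 Δ3=101001 Δ4=001010 Δ5=001001 | 5Δ
t=5: Δ0=001001 Δ1=000001 | 1Δ
t=6: Δ0=000001 Δ1=001001 Δ2=011001 Δ3=111101 Δ4=011110 Δ5=011101 | 5Δ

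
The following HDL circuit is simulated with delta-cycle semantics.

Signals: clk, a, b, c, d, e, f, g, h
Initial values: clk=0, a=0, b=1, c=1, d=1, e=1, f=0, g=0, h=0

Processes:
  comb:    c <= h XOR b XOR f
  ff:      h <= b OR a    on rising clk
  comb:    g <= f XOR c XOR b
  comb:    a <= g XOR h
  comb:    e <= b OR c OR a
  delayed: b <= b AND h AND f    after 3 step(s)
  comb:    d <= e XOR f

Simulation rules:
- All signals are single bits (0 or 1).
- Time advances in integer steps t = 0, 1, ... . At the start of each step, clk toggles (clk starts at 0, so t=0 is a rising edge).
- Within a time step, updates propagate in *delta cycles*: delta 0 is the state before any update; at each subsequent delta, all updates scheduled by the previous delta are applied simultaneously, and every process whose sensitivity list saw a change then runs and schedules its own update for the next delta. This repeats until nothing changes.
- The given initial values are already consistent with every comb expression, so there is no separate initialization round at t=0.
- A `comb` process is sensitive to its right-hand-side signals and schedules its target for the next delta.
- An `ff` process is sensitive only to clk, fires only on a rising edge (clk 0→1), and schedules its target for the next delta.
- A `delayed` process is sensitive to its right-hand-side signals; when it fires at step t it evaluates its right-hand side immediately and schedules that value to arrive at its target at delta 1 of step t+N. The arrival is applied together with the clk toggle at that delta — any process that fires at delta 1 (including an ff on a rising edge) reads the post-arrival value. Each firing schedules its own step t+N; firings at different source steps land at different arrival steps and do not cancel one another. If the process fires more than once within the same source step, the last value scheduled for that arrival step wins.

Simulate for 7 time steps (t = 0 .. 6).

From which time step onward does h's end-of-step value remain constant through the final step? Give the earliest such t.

t=0 Δ0: g=0 f=0 h=0 a=0 clk=0 b=1 c=1 d=1 e=1
  Δ1: clk:0→1
  Δ2: h:0→1
  Δ3: a:0→1, c:1→0
  Δ4: g:0→1
  Δ5: a:1→0
  (5Δ to stable)
t=1 Δ0: g=1 f=0 h=1 a=0 clk=1 b=1 c=0 d=1 e=1
  Δ1: clk:1→0
  (1Δ to stable)
t=2 Δ0: g=1 f=0 h=1 a=0 clk=0 b=1 c=0 d=1 e=1
  Δ1: clk:0→1
  (1Δ to stable)
t=3 Δ0: g=1 f=0 h=1 a=0 clk=1 b=1 c=0 d=1 e=1
  Δ1: clk:1→0, b:1→0
  Δ2: g:1→0, c:0→1, e:1→0
  Δ3: g:0→1, a:0→1, d:1→0, e:0→1
  Δ4: a:1→0, d:0→1
  (4Δ to stable)
t=4 Δ0: g=1 f=0 h=1 a=0 clk=0 b=0 c=1 d=1 e=1
  Δ1: clk:0→1
  Δ2: h:1→0
  Δ3: a:0→1, c:1→0
  Δ4: g:1→0
  Δ5: a:1→0
  Δ6: e:1→0
  Δ7: d:1→0
  (7Δ to stable)
t=5 Δ0: g=0 f=0 h=0 a=0 clk=1 b=0 c=0 d=0 e=0
  Δ1: clk:1→0
  (1Δ to stable)
t=6 Δ0: g=0 f=0 h=0 a=0 clk=0 b=0 c=0 d=0 e=0
  Δ1: clk:0→1
  (1Δ to stable)

4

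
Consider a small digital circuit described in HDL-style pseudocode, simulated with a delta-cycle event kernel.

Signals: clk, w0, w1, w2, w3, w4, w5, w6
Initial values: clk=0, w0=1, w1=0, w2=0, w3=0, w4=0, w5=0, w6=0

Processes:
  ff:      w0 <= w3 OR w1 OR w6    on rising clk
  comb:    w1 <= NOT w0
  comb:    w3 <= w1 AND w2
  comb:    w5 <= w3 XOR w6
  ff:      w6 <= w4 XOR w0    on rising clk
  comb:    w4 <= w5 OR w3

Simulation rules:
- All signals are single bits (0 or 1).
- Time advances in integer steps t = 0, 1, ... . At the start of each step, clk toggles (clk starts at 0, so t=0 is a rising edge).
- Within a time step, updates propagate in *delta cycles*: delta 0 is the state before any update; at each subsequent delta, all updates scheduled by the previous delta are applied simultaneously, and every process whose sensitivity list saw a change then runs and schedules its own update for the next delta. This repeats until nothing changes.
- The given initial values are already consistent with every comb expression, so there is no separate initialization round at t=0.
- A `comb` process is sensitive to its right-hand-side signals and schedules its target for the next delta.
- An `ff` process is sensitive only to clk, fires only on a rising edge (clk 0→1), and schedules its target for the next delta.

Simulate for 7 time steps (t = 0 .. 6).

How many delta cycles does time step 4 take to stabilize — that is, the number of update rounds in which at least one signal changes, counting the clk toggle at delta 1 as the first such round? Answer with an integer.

4

t=0 Δ0: w5=0 w4=0 w6=0 w1=0 clk=0 w3=0 w2=0 w0=1
  Δ1: clk:0→1
  Δ2: w6:0→1, w0:1→0
  Δ3: w5:0→1, w1:0→1
  Δ4: w4:0→1
  (4Δ to stable)
t=1 Δ0: w5=1 w4=1 w6=1 w1=1 clk=1 w3=0 w2=0 w0=0
  Δ1: clk:1→0
  (1Δ to stable)
t=2 Δ0: w5=1 w4=1 w6=1 w1=1 clk=0 w3=0 w2=0 w0=0
  Δ1: clk:0→1
  Δ2: w0:0→1
  Δ3: w1:1→0
  (3Δ to stable)
t=3 Δ0: w5=1 w4=1 w6=1 w1=0 clk=1 w3=0 w2=0 w0=1
  Δ1: clk:1→0
  (1Δ to stable)
t=4 Δ0: w5=1 w4=1 w6=1 w1=0 clk=0 w3=0 w2=0 w0=1
  Δ1: clk:0→1
  Δ2: w6:1→0
  Δ3: w5:1→0
  Δ4: w4:1→0
  (4Δ to stable)
t=5 Δ0: w5=0 w4=0 w6=0 w1=0 clk=1 w3=0 w2=0 w0=1
  Δ1: clk:1→0
  (1Δ to stable)
t=6 Δ0: w5=0 w4=0 w6=0 w1=0 clk=0 w3=0 w2=0 w0=1
  Δ1: clk:0→1
  Δ2: w6:0→1, w0:1→0
  Δ3: w5:0→1, w1:0→1
  Δ4: w4:0→1
  (4Δ to stable)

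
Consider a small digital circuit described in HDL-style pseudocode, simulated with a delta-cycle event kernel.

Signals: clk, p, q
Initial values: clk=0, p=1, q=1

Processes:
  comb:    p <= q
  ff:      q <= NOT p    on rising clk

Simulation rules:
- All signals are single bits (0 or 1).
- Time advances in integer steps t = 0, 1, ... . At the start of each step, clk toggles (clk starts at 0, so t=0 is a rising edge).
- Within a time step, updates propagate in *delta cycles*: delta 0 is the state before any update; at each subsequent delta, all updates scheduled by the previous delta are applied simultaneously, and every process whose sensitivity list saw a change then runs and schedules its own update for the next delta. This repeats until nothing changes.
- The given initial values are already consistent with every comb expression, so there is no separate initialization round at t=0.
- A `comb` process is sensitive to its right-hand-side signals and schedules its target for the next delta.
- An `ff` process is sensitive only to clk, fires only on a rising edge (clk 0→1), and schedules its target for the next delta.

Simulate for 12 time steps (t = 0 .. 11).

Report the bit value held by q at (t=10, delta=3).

1

t0.Δ0 q=1 p=1 clk=0
t0.Δ1 q=1 p=1 clk=1
t0.Δ2 q=0 p=1 clk=1
t0.Δ3 q=0 p=0 clk=1
t1.Δ0 q=0 p=0 clk=1
t1.Δ1 q=0 p=0 clk=0
t2.Δ0 q=0 p=0 clk=0
t2.Δ1 q=0 p=0 clk=1
t2.Δ2 q=1 p=0 clk=1
t2.Δ3 q=1 p=1 clk=1
t3.Δ0 q=1 p=1 clk=1
t3.Δ1 q=1 p=1 clk=0
t4.Δ0 q=1 p=1 clk=0
t4.Δ1 q=1 p=1 clk=1
t4.Δ2 q=0 p=1 clk=1
t4.Δ3 q=0 p=0 clk=1
t5.Δ0 q=0 p=0 clk=1
t5.Δ1 q=0 p=0 clk=0
t6.Δ0 q=0 p=0 clk=0
t6.Δ1 q=0 p=0 clk=1
t6.Δ2 q=1 p=0 clk=1
t6.Δ3 q=1 p=1 clk=1
t7.Δ0 q=1 p=1 clk=1
t7.Δ1 q=1 p=1 clk=0
t8.Δ0 q=1 p=1 clk=0
t8.Δ1 q=1 p=1 clk=1
t8.Δ2 q=0 p=1 clk=1
t8.Δ3 q=0 p=0 clk=1
t9.Δ0 q=0 p=0 clk=1
t9.Δ1 q=0 p=0 clk=0
t10.Δ0 q=0 p=0 clk=0
t10.Δ1 q=0 p=0 clk=1
t10.Δ2 q=1 p=0 clk=1
t10.Δ3 q=1 p=1 clk=1
t11.Δ0 q=1 p=1 clk=1
t11.Δ1 q=1 p=1 clk=0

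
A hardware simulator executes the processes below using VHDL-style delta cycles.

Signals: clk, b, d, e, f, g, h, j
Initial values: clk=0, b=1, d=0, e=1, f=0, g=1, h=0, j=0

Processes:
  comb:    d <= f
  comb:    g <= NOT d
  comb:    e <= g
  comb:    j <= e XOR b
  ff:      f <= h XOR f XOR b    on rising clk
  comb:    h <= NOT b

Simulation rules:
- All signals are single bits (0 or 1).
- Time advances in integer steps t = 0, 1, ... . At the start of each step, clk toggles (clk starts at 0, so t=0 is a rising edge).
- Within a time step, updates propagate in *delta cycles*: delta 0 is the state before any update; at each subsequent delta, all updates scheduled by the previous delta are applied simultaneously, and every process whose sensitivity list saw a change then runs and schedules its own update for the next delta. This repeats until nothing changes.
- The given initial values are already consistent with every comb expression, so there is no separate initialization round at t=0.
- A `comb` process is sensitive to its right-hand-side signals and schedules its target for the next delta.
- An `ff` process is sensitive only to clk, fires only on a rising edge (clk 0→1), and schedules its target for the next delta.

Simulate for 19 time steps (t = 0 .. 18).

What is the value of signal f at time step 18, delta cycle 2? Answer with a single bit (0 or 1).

0

t=0 Δ0: g=1 d=0 j=0 f=0 b=1 e=1 h=0 clk=0
  Δ1: clk:0→1
  Δ2: f:0→1
  Δ3: d:0→1
  Δ4: g:1→0
  Δ5: e:1→0
  Δ6: j:0→1
  (6Δ to stable)
t=1 Δ0: g=0 d=1 j=1 f=1 b=1 e=0 h=0 clk=1
  Δ1: clk:1→0
  (1Δ to stable)
t=2 Δ0: g=0 d=1 j=1 f=1 b=1 e=0 h=0 clk=0
  Δ1: clk:0→1
  Δ2: f:1→0
  Δ3: d:1→0
  Δ4: g:0→1
  Δ5: e:0→1
  Δ6: j:1→0
  (6Δ to stable)
t=3 Δ0: g=1 d=0 j=0 f=0 b=1 e=1 h=0 clk=1
  Δ1: clk:1→0
  (1Δ to stable)
t=4 Δ0: g=1 d=0 j=0 f=0 b=1 e=1 h=0 clk=0
  Δ1: clk:0→1
  Δ2: f:0→1
  Δ3: d:0→1
  Δ4: g:1→0
  Δ5: e:1→0
  Δ6: j:0→1
  (6Δ to stable)
t=5 Δ0: g=0 d=1 j=1 f=1 b=1 e=0 h=0 clk=1
  Δ1: clk:1→0
  (1Δ to stable)
t=6 Δ0: g=0 d=1 j=1 f=1 b=1 e=0 h=0 clk=0
  Δ1: clk:0→1
  Δ2: f:1→0
  Δ3: d:1→0
  Δ4: g:0→1
  Δ5: e:0→1
  Δ6: j:1→0
  (6Δ to stable)
t=7 Δ0: g=1 d=0 j=0 f=0 b=1 e=1 h=0 clk=1
  Δ1: clk:1→0
  (1Δ to stable)
t=8 Δ0: g=1 d=0 j=0 f=0 b=1 e=1 h=0 clk=0
  Δ1: clk:0→1
  Δ2: f:0→1
  Δ3: d:0→1
  Δ4: g:1→0
  Δ5: e:1→0
  Δ6: j:0→1
  (6Δ to stable)
t=9 Δ0: g=0 d=1 j=1 f=1 b=1 e=0 h=0 clk=1
  Δ1: clk:1→0
  (1Δ to stable)
t=10 Δ0: g=0 d=1 j=1 f=1 b=1 e=0 h=0 clk=0
  Δ1: clk:0→1
  Δ2: f:1→0
  Δ3: d:1→0
  Δ4: g:0→1
  Δ5: e:0→1
  Δ6: j:1→0
  (6Δ to stable)
t=11 Δ0: g=1 d=0 j=0 f=0 b=1 e=1 h=0 clk=1
  Δ1: clk:1→0
  (1Δ to stable)
t=12 Δ0: g=1 d=0 j=0 f=0 b=1 e=1 h=0 clk=0
  Δ1: clk:0→1
  Δ2: f:0→1
  Δ3: d:0→1
  Δ4: g:1→0
  Δ5: e:1→0
  Δ6: j:0→1
  (6Δ to stable)
t=13 Δ0: g=0 d=1 j=1 f=1 b=1 e=0 h=0 clk=1
  Δ1: clk:1→0
  (1Δ to stable)
t=14 Δ0: g=0 d=1 j=1 f=1 b=1 e=0 h=0 clk=0
  Δ1: clk:0→1
  Δ2: f:1→0
  Δ3: d:1→0
  Δ4: g:0→1
  Δ5: e:0→1
  Δ6: j:1→0
  (6Δ to stable)
t=15 Δ0: g=1 d=0 j=0 f=0 b=1 e=1 h=0 clk=1
  Δ1: clk:1→0
  (1Δ to stable)
t=16 Δ0: g=1 d=0 j=0 f=0 b=1 e=1 h=0 clk=0
  Δ1: clk:0→1
  Δ2: f:0→1
  Δ3: d:0→1
  Δ4: g:1→0
  Δ5: e:1→0
  Δ6: j:0→1
  (6Δ to stable)
t=17 Δ0: g=0 d=1 j=1 f=1 b=1 e=0 h=0 clk=1
  Δ1: clk:1→0
  (1Δ to stable)
t=18 Δ0: g=0 d=1 j=1 f=1 b=1 e=0 h=0 clk=0
  Δ1: clk:0→1
  Δ2: f:1→0
  Δ3: d:1→0
  Δ4: g:0→1
  Δ5: e:0→1
  Δ6: j:1→0
  (6Δ to stable)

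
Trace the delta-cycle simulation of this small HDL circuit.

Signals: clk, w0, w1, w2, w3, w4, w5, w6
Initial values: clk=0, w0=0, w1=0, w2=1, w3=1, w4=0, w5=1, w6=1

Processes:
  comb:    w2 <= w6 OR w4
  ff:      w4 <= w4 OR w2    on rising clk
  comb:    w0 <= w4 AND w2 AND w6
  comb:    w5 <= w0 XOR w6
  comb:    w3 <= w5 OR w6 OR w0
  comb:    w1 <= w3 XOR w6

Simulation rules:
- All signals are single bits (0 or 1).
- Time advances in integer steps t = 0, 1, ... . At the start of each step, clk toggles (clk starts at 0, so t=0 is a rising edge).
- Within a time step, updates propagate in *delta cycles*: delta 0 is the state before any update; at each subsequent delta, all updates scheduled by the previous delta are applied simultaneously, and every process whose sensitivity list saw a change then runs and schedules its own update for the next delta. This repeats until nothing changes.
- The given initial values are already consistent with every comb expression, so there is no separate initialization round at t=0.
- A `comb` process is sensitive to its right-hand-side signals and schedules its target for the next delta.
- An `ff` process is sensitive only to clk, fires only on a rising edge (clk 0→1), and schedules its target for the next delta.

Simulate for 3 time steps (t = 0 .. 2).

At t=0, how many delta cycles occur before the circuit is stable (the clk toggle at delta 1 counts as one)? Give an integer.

t=0 Δ0: w4=0 w5=1 clk=0 w1=0 w3=1 w0=0 w2=1 w6=1
  Δ1: clk:0→1
  Δ2: w4:0→1
  Δ3: w0:0→1
  Δ4: w5:1→0
  (4Δ to stable)
t=1 Δ0: w4=1 w5=0 clk=1 w1=0 w3=1 w0=1 w2=1 w6=1
  Δ1: clk:1→0
  (1Δ to stable)
t=2 Δ0: w4=1 w5=0 clk=0 w1=0 w3=1 w0=1 w2=1 w6=1
  Δ1: clk:0→1
  (1Δ to stable)

4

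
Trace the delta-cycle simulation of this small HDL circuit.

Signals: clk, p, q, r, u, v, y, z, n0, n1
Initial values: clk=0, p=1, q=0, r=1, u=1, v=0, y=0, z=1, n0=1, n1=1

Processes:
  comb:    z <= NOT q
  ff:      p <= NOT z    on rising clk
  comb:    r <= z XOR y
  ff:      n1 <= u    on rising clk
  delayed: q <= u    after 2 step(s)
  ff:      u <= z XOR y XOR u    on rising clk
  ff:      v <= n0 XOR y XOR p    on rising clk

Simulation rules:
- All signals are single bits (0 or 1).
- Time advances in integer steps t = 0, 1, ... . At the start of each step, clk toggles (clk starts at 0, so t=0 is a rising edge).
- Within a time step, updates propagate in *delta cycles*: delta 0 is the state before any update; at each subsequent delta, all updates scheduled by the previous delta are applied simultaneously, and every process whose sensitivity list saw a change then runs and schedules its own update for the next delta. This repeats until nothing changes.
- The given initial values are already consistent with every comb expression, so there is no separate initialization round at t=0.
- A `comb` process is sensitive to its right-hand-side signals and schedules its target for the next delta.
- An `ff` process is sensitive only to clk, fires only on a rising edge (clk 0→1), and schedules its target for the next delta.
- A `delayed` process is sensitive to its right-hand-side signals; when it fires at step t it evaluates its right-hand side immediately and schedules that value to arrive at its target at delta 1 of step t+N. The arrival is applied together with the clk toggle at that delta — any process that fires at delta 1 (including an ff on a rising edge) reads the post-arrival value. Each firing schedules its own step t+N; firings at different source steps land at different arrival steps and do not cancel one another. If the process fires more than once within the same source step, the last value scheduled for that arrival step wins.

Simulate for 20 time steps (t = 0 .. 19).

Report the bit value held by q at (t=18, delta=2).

t=0 Δ0: v=0 z=1 r=1 clk=0 q=0 u=1 y=0 p=1 n1=1 n0=1
  Δ1: clk:0→1
  Δ2: u:1→0, p:1→0
  (2Δ to stable)
t=1 Δ0: v=0 z=1 r=1 clk=1 q=0 u=0 y=0 p=0 n1=1 n0=1
  Δ1: clk:1→0
  (1Δ to stable)
t=2 Δ0: v=0 z=1 r=1 clk=0 q=0 u=0 y=0 p=0 n1=1 n0=1
  Δ1: clk:0→1
  Δ2: v:0→1, u:0→1, n1:1→0
  (2Δ to stable)
t=3 Δ0: v=1 z=1 r=1 clk=1 q=0 u=1 y=0 p=0 n1=0 n0=1
  Δ1: clk:1→0
  (1Δ to stable)
t=4 Δ0: v=1 z=1 r=1 clk=0 q=0 u=1 y=0 p=0 n1=0 n0=1
  Δ1: clk:0→1, q:0→1
  Δ2: z:1→0, u:1→0, n1:0→1
  Δ3: r:1→0
  (3Δ to stable)
t=5 Δ0: v=1 z=0 r=0 clk=1 q=1 u=0 y=0 p=0 n1=1 n0=1
  Δ1: clk:1→0
  (1Δ to stable)
t=6 Δ0: v=1 z=0 r=0 clk=0 q=1 u=0 y=0 p=0 n1=1 n0=1
  Δ1: clk:0→1, q:1→0
  Δ2: z:0→1, p:0→1, n1:1→0
  Δ3: r:0→1
  (3Δ to stable)
t=7 Δ0: v=1 z=1 r=1 clk=1 q=0 u=0 y=0 p=1 n1=0 n0=1
  Δ1: clk:1→0
  (1Δ to stable)
t=8 Δ0: v=1 z=1 r=1 clk=0 q=0 u=0 y=0 p=1 n1=0 n0=1
  Δ1: clk:0→1
  Δ2: v:1→0, u:0→1, p:1→0
  (2Δ to stable)
t=9 Δ0: v=0 z=1 r=1 clk=1 q=0 u=1 y=0 p=0 n1=0 n0=1
  Δ1: clk:1→0
  (1Δ to stable)
t=10 Δ0: v=0 z=1 r=1 clk=0 q=0 u=1 y=0 p=0 n1=0 n0=1
  Δ1: clk:0→1, q:0→1
  Δ2: v:0→1, z:1→0, u:1→0, n1:0→1
  Δ3: r:1→0
  (3Δ to stable)
t=11 Δ0: v=1 z=0 r=0 clk=1 q=1 u=0 y=0 p=0 n1=1 n0=1
  Δ1: clk:1→0
  (1Δ to stable)
t=12 Δ0: v=1 z=0 r=0 clk=0 q=1 u=0 y=0 p=0 n1=1 n0=1
  Δ1: clk:0→1, q:1→0
  Δ2: z:0→1, p:0→1, n1:1→0
  Δ3: r:0→1
  (3Δ to stable)
t=13 Δ0: v=1 z=1 r=1 clk=1 q=0 u=0 y=0 p=1 n1=0 n0=1
  Δ1: clk:1→0
  (1Δ to stable)
t=14 Δ0: v=1 z=1 r=1 clk=0 q=0 u=0 y=0 p=1 n1=0 n0=1
  Δ1: clk:0→1
  Δ2: v:1→0, u:0→1, p:1→0
  (2Δ to stable)
t=15 Δ0: v=0 z=1 r=1 clk=1 q=0 u=1 y=0 p=0 n1=0 n0=1
  Δ1: clk:1→0
  (1Δ to stable)
t=16 Δ0: v=0 z=1 r=1 clk=0 q=0 u=1 y=0 p=0 n1=0 n0=1
  Δ1: clk:0→1, q:0→1
  Δ2: v:0→1, z:1→0, u:1→0, n1:0→1
  Δ3: r:1→0
  (3Δ to stable)
t=17 Δ0: v=1 z=0 r=0 clk=1 q=1 u=0 y=0 p=0 n1=1 n0=1
  Δ1: clk:1→0
  (1Δ to stable)
t=18 Δ0: v=1 z=0 r=0 clk=0 q=1 u=0 y=0 p=0 n1=1 n0=1
  Δ1: clk:0→1, q:1→0
  Δ2: z:0→1, p:0→1, n1:1→0
  Δ3: r:0→1
  (3Δ to stable)
t=19 Δ0: v=1 z=1 r=1 clk=1 q=0 u=0 y=0 p=1 n1=0 n0=1
  Δ1: clk:1→0
  (1Δ to stable)

0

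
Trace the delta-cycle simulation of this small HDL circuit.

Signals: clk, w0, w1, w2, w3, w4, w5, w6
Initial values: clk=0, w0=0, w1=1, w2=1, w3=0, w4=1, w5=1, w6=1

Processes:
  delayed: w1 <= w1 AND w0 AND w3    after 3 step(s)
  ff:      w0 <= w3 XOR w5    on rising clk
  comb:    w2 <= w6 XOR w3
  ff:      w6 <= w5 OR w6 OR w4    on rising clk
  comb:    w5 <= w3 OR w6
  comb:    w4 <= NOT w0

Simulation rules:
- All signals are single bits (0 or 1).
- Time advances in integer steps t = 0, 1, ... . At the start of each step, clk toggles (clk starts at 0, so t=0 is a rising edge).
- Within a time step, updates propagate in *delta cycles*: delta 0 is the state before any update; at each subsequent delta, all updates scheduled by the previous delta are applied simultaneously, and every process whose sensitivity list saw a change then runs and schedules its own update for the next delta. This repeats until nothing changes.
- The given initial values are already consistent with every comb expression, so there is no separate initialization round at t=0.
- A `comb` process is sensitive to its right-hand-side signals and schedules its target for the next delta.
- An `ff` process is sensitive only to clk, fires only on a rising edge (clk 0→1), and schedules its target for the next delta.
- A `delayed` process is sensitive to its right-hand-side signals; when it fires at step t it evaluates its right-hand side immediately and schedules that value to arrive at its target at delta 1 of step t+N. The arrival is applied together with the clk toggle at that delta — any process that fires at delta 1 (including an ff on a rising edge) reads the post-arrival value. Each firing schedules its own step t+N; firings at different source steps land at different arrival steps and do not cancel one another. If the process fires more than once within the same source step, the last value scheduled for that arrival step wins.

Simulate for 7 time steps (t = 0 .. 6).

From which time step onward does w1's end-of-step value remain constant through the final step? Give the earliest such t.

t0.Δ0 w3=0 w6=1 w5=1 clk=0 w0=0 w1=1 w2=1 w4=1
t0.Δ1 w3=0 w6=1 w5=1 clk=1 w0=0 w1=1 w2=1 w4=1
t0.Δ2 w3=0 w6=1 w5=1 clk=1 w0=1 w1=1 w2=1 w4=1
t0.Δ3 w3=0 w6=1 w5=1 clk=1 w0=1 w1=1 w2=1 w4=0
t1.Δ0 w3=0 w6=1 w5=1 clk=1 w0=1 w1=1 w2=1 w4=0
t1.Δ1 w3=0 w6=1 w5=1 clk=0 w0=1 w1=1 w2=1 w4=0
t2.Δ0 w3=0 w6=1 w5=1 clk=0 w0=1 w1=1 w2=1 w4=0
t2.Δ1 w3=0 w6=1 w5=1 clk=1 w0=1 w1=1 w2=1 w4=0
t3.Δ0 w3=0 w6=1 w5=1 clk=1 w0=1 w1=1 w2=1 w4=0
t3.Δ1 w3=0 w6=1 w5=1 clk=0 w0=1 w1=0 w2=1 w4=0
t4.Δ0 w3=0 w6=1 w5=1 clk=0 w0=1 w1=0 w2=1 w4=0
t4.Δ1 w3=0 w6=1 w5=1 clk=1 w0=1 w1=0 w2=1 w4=0
t5.Δ0 w3=0 w6=1 w5=1 clk=1 w0=1 w1=0 w2=1 w4=0
t5.Δ1 w3=0 w6=1 w5=1 clk=0 w0=1 w1=0 w2=1 w4=0
t6.Δ0 w3=0 w6=1 w5=1 clk=0 w0=1 w1=0 w2=1 w4=0
t6.Δ1 w3=0 w6=1 w5=1 clk=1 w0=1 w1=0 w2=1 w4=0

3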